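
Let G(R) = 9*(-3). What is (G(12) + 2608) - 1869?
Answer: 712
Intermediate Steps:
G(R) = -27
(G(12) + 2608) - 1869 = (-27 + 2608) - 1869 = 2581 - 1869 = 712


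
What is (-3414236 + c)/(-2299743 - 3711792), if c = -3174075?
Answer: 6588311/6011535 ≈ 1.0959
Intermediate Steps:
(-3414236 + c)/(-2299743 - 3711792) = (-3414236 - 3174075)/(-2299743 - 3711792) = -6588311/(-6011535) = -6588311*(-1/6011535) = 6588311/6011535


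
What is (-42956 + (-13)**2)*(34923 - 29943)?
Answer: -213079260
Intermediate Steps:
(-42956 + (-13)**2)*(34923 - 29943) = (-42956 + 169)*4980 = -42787*4980 = -213079260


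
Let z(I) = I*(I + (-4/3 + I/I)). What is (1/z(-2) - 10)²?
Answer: 18769/196 ≈ 95.760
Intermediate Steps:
z(I) = I*(-⅓ + I) (z(I) = I*(I + (-4*⅓ + 1)) = I*(I + (-4/3 + 1)) = I*(I - ⅓) = I*(-⅓ + I))
(1/z(-2) - 10)² = (1/(-2*(-⅓ - 2)) - 10)² = (1/(-2*(-7/3)) - 10)² = (1/(14/3) - 10)² = (3/14 - 10)² = (-137/14)² = 18769/196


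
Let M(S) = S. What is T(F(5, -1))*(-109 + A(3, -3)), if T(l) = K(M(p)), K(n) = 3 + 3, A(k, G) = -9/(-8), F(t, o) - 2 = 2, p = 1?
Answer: -2589/4 ≈ -647.25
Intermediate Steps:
F(t, o) = 4 (F(t, o) = 2 + 2 = 4)
A(k, G) = 9/8 (A(k, G) = -9*(-⅛) = 9/8)
K(n) = 6
T(l) = 6
T(F(5, -1))*(-109 + A(3, -3)) = 6*(-109 + 9/8) = 6*(-863/8) = -2589/4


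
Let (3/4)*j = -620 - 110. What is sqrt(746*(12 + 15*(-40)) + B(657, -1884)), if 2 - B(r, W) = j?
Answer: I*sqrt(3939054)/3 ≈ 661.57*I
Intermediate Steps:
j = -2920/3 (j = 4*(-620 - 110)/3 = (4/3)*(-730) = -2920/3 ≈ -973.33)
B(r, W) = 2926/3 (B(r, W) = 2 - 1*(-2920/3) = 2 + 2920/3 = 2926/3)
sqrt(746*(12 + 15*(-40)) + B(657, -1884)) = sqrt(746*(12 + 15*(-40)) + 2926/3) = sqrt(746*(12 - 600) + 2926/3) = sqrt(746*(-588) + 2926/3) = sqrt(-438648 + 2926/3) = sqrt(-1313018/3) = I*sqrt(3939054)/3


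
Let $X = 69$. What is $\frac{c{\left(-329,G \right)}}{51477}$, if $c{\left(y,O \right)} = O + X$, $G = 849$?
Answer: $\frac{306}{17159} \approx 0.017833$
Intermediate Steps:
$c{\left(y,O \right)} = 69 + O$ ($c{\left(y,O \right)} = O + 69 = 69 + O$)
$\frac{c{\left(-329,G \right)}}{51477} = \frac{69 + 849}{51477} = 918 \cdot \frac{1}{51477} = \frac{306}{17159}$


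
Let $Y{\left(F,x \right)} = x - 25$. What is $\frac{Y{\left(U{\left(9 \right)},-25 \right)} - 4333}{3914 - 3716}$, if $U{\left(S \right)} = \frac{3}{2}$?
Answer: $- \frac{487}{22} \approx -22.136$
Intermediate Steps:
$U{\left(S \right)} = \frac{3}{2}$ ($U{\left(S \right)} = 3 \cdot \frac{1}{2} = \frac{3}{2}$)
$Y{\left(F,x \right)} = -25 + x$
$\frac{Y{\left(U{\left(9 \right)},-25 \right)} - 4333}{3914 - 3716} = \frac{\left(-25 - 25\right) - 4333}{3914 - 3716} = \frac{-50 - 4333}{198} = \left(-4383\right) \frac{1}{198} = - \frac{487}{22}$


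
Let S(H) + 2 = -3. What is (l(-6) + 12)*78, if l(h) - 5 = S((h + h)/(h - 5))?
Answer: 936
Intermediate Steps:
S(H) = -5 (S(H) = -2 - 3 = -5)
l(h) = 0 (l(h) = 5 - 5 = 0)
(l(-6) + 12)*78 = (0 + 12)*78 = 12*78 = 936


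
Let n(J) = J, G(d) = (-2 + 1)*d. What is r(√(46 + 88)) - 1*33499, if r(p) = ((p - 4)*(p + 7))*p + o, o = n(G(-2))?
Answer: -33095 + 106*√134 ≈ -31868.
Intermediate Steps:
G(d) = -d
o = 2 (o = -1*(-2) = 2)
r(p) = 2 + p*(-4 + p)*(7 + p) (r(p) = ((p - 4)*(p + 7))*p + 2 = ((-4 + p)*(7 + p))*p + 2 = p*(-4 + p)*(7 + p) + 2 = 2 + p*(-4 + p)*(7 + p))
r(√(46 + 88)) - 1*33499 = (2 + (√(46 + 88))³ - 28*√(46 + 88) + 3*(√(46 + 88))²) - 1*33499 = (2 + (√134)³ - 28*√134 + 3*(√134)²) - 33499 = (2 + 134*√134 - 28*√134 + 3*134) - 33499 = (2 + 134*√134 - 28*√134 + 402) - 33499 = (404 + 106*√134) - 33499 = -33095 + 106*√134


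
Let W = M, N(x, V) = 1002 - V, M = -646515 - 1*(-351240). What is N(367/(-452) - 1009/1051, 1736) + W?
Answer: -296009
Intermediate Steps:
M = -295275 (M = -646515 + 351240 = -295275)
W = -295275
N(367/(-452) - 1009/1051, 1736) + W = (1002 - 1*1736) - 295275 = (1002 - 1736) - 295275 = -734 - 295275 = -296009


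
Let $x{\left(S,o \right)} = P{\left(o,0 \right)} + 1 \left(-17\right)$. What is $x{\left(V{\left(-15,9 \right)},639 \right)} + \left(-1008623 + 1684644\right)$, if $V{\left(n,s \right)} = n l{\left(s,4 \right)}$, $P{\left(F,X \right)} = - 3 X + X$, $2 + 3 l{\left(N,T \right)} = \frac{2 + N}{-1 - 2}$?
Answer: $676004$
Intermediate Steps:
$l{\left(N,T \right)} = - \frac{8}{9} - \frac{N}{9}$ ($l{\left(N,T \right)} = - \frac{2}{3} + \frac{\left(2 + N\right) \frac{1}{-1 - 2}}{3} = - \frac{2}{3} + \frac{\left(2 + N\right) \frac{1}{-3}}{3} = - \frac{2}{3} + \frac{\left(2 + N\right) \left(- \frac{1}{3}\right)}{3} = - \frac{2}{3} + \frac{- \frac{2}{3} - \frac{N}{3}}{3} = - \frac{2}{3} - \left(\frac{2}{9} + \frac{N}{9}\right) = - \frac{8}{9} - \frac{N}{9}$)
$P{\left(F,X \right)} = - 2 X$
$V{\left(n,s \right)} = n \left(- \frac{8}{9} - \frac{s}{9}\right)$
$x{\left(S,o \right)} = -17$ ($x{\left(S,o \right)} = \left(-2\right) 0 + 1 \left(-17\right) = 0 - 17 = -17$)
$x{\left(V{\left(-15,9 \right)},639 \right)} + \left(-1008623 + 1684644\right) = -17 + \left(-1008623 + 1684644\right) = -17 + 676021 = 676004$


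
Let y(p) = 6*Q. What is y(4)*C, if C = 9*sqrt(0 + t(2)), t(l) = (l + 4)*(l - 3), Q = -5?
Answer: -270*I*sqrt(6) ≈ -661.36*I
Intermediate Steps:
t(l) = (-3 + l)*(4 + l) (t(l) = (4 + l)*(-3 + l) = (-3 + l)*(4 + l))
y(p) = -30 (y(p) = 6*(-5) = -30)
C = 9*I*sqrt(6) (C = 9*sqrt(0 + (-12 + 2 + 2**2)) = 9*sqrt(0 + (-12 + 2 + 4)) = 9*sqrt(0 - 6) = 9*sqrt(-6) = 9*(I*sqrt(6)) = 9*I*sqrt(6) ≈ 22.045*I)
y(4)*C = -270*I*sqrt(6)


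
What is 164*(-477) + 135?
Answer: -78093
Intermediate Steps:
164*(-477) + 135 = -78228 + 135 = -78093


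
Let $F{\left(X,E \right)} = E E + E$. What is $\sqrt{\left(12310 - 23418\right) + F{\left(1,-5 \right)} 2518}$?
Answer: $2 \sqrt{9813} \approx 198.12$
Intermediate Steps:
$F{\left(X,E \right)} = E + E^{2}$ ($F{\left(X,E \right)} = E^{2} + E = E + E^{2}$)
$\sqrt{\left(12310 - 23418\right) + F{\left(1,-5 \right)} 2518} = \sqrt{\left(12310 - 23418\right) + - 5 \left(1 - 5\right) 2518} = \sqrt{-11108 + \left(-5\right) \left(-4\right) 2518} = \sqrt{-11108 + 20 \cdot 2518} = \sqrt{-11108 + 50360} = \sqrt{39252} = 2 \sqrt{9813}$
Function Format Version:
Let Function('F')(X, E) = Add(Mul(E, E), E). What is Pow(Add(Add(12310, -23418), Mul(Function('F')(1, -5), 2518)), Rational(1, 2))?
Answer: Mul(2, Pow(9813, Rational(1, 2))) ≈ 198.12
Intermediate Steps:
Function('F')(X, E) = Add(E, Pow(E, 2)) (Function('F')(X, E) = Add(Pow(E, 2), E) = Add(E, Pow(E, 2)))
Pow(Add(Add(12310, -23418), Mul(Function('F')(1, -5), 2518)), Rational(1, 2)) = Pow(Add(Add(12310, -23418), Mul(Mul(-5, Add(1, -5)), 2518)), Rational(1, 2)) = Pow(Add(-11108, Mul(Mul(-5, -4), 2518)), Rational(1, 2)) = Pow(Add(-11108, Mul(20, 2518)), Rational(1, 2)) = Pow(Add(-11108, 50360), Rational(1, 2)) = Pow(39252, Rational(1, 2)) = Mul(2, Pow(9813, Rational(1, 2)))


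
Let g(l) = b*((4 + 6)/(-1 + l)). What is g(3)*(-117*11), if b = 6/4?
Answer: -19305/2 ≈ -9652.5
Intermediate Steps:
b = 3/2 (b = 6*(¼) = 3/2 ≈ 1.5000)
g(l) = 15/(-1 + l) (g(l) = 3*((4 + 6)/(-1 + l))/2 = 3*(10/(-1 + l))/2 = 15/(-1 + l))
g(3)*(-117*11) = (15/(-1 + 3))*(-117*11) = (15/2)*(-1287) = -19305/2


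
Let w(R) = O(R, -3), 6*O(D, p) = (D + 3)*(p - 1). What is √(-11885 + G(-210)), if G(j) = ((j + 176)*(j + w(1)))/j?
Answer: I*√131411735/105 ≈ 109.18*I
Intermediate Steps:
O(D, p) = (-1 + p)*(3 + D)/6 (O(D, p) = ((D + 3)*(p - 1))/6 = ((3 + D)*(-1 + p))/6 = ((-1 + p)*(3 + D))/6 = (-1 + p)*(3 + D)/6)
w(R) = -2 - 2*R/3 (w(R) = -½ + (½)*(-3) - R/6 + (⅙)*R*(-3) = -½ - 3/2 - R/6 - R/2 = -2 - 2*R/3)
G(j) = (176 + j)*(-8/3 + j)/j (G(j) = ((j + 176)*(j + (-2 - ⅔*1)))/j = ((176 + j)*(j + (-2 - ⅔)))/j = ((176 + j)*(j - 8/3))/j = ((176 + j)*(-8/3 + j))/j = (176 + j)*(-8/3 + j)/j)
√(-11885 + G(-210)) = √(-11885 + (520/3 - 210 - 1408/3/(-210))) = √(-11885 + (520/3 - 210 - 1408/3*(-1/210))) = √(-11885 + (520/3 - 210 + 704/315)) = √(-11885 - 10846/315) = √(-3754621/315) = I*√131411735/105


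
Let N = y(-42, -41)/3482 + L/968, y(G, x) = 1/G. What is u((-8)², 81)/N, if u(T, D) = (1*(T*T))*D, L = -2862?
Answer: -91733596416/817483 ≈ -1.1221e+5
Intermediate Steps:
u(T, D) = D*T² (u(T, D) = (1*T²)*D = T²*D = D*T²)
N = -13079728/4423881 (N = 1/(-42*3482) - 2862/968 = -1/42*1/3482 - 2862*1/968 = -1/146244 - 1431/484 = -13079728/4423881 ≈ -2.9566)
u((-8)², 81)/N = (81*((-8)²)²)/(-13079728/4423881) = (81*64²)*(-4423881/13079728) = (81*4096)*(-4423881/13079728) = 331776*(-4423881/13079728) = -91733596416/817483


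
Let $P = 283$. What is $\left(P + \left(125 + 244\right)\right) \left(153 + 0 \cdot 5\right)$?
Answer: $99756$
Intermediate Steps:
$\left(P + \left(125 + 244\right)\right) \left(153 + 0 \cdot 5\right) = \left(283 + \left(125 + 244\right)\right) \left(153 + 0 \cdot 5\right) = \left(283 + 369\right) \left(153 + 0\right) = 652 \cdot 153 = 99756$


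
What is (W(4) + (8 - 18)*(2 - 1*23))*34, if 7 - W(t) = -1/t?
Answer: 14773/2 ≈ 7386.5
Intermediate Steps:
W(t) = 7 + 1/t (W(t) = 7 - (-1)/t = 7 + 1/t)
(W(4) + (8 - 18)*(2 - 1*23))*34 = ((7 + 1/4) + (8 - 18)*(2 - 1*23))*34 = ((7 + 1/4) - 10*(2 - 23))*34 = (29/4 - 10*(-21))*34 = (29/4 + 210)*34 = (869/4)*34 = 14773/2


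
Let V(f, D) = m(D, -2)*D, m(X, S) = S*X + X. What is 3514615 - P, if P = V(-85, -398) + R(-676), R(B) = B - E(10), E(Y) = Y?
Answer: 3673705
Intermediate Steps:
m(X, S) = X + S*X
R(B) = -10 + B (R(B) = B - 1*10 = B - 10 = -10 + B)
V(f, D) = -D² (V(f, D) = (D*(1 - 2))*D = (D*(-1))*D = (-D)*D = -D²)
P = -159090 (P = -1*(-398)² + (-10 - 676) = -1*158404 - 686 = -158404 - 686 = -159090)
3514615 - P = 3514615 - 1*(-159090) = 3514615 + 159090 = 3673705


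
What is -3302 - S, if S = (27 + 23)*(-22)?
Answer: -2202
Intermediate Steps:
S = -1100 (S = 50*(-22) = -1100)
-3302 - S = -3302 - 1*(-1100) = -3302 + 1100 = -2202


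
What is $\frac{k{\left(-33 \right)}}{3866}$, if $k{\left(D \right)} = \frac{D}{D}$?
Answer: $\frac{1}{3866} \approx 0.00025867$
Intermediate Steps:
$k{\left(D \right)} = 1$
$\frac{k{\left(-33 \right)}}{3866} = 1 \cdot \frac{1}{3866} = \frac{1}{3866}$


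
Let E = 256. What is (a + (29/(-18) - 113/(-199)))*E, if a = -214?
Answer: -98596480/1791 ≈ -55051.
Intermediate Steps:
(a + (29/(-18) - 113/(-199)))*E = (-214 + (29/(-18) - 113/(-199)))*256 = (-214 + (29*(-1/18) - 113*(-1/199)))*256 = (-214 + (-29/18 + 113/199))*256 = (-214 - 3737/3582)*256 = -770285/3582*256 = -98596480/1791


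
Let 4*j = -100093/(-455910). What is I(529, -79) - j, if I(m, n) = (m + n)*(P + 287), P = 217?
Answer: 59085921701/260520 ≈ 2.2680e+5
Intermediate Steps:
I(m, n) = 504*m + 504*n (I(m, n) = (m + n)*(217 + 287) = (m + n)*504 = 504*m + 504*n)
j = 14299/260520 (j = (-100093/(-455910))/4 = (-100093*(-1/455910))/4 = (¼)*(14299/65130) = 14299/260520 ≈ 0.054886)
I(529, -79) - j = (504*529 + 504*(-79)) - 1*14299/260520 = (266616 - 39816) - 14299/260520 = 226800 - 14299/260520 = 59085921701/260520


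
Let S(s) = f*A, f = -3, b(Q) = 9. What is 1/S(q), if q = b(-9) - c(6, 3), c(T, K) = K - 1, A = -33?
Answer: 1/99 ≈ 0.010101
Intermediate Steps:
c(T, K) = -1 + K
q = 7 (q = 9 - (-1 + 3) = 9 - 1*2 = 9 - 2 = 7)
S(s) = 99 (S(s) = -3*(-33) = 99)
1/S(q) = 1/99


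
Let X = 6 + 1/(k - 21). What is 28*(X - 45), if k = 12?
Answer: -9856/9 ≈ -1095.1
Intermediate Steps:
X = 53/9 (X = 6 + 1/(12 - 21) = 6 + 1/(-9) = 6 - 1/9 = 53/9 ≈ 5.8889)
28*(X - 45) = 28*(53/9 - 45) = 28*(-352/9) = -9856/9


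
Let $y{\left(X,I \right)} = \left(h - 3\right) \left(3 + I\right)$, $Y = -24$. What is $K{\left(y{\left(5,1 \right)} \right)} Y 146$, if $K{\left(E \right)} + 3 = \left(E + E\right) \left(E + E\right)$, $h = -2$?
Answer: $-5595888$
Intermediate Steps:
$y{\left(X,I \right)} = -15 - 5 I$ ($y{\left(X,I \right)} = \left(-2 - 3\right) \left(3 + I\right) = - 5 \left(3 + I\right) = -15 - 5 I$)
$K{\left(E \right)} = -3 + 4 E^{2}$ ($K{\left(E \right)} = -3 + \left(E + E\right) \left(E + E\right) = -3 + 2 E 2 E = -3 + 4 E^{2}$)
$K{\left(y{\left(5,1 \right)} \right)} Y 146 = \left(-3 + 4 \left(-15 - 5\right)^{2}\right) \left(-24\right) 146 = \left(-3 + 4 \left(-20\right)^{2}\right) \left(-24\right) 146 = \left(-3 + 4 \cdot 400\right) \left(-24\right) 146 = \left(-3 + 1600\right) \left(-24\right) 146 = 1597 \left(-24\right) 146 = \left(-38328\right) 146 = -5595888$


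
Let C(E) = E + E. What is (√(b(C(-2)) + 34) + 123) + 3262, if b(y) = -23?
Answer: 3385 + √11 ≈ 3388.3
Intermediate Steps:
C(E) = 2*E
(√(b(C(-2)) + 34) + 123) + 3262 = (√(-23 + 34) + 123) + 3262 = (√11 + 123) + 3262 = (123 + √11) + 3262 = 3385 + √11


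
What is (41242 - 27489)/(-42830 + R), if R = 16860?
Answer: -13753/25970 ≈ -0.52957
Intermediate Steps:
(41242 - 27489)/(-42830 + R) = (41242 - 27489)/(-42830 + 16860) = 13753/(-25970) = 13753*(-1/25970) = -13753/25970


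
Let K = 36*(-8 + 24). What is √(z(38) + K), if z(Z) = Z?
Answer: √614 ≈ 24.779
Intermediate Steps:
K = 576 (K = 36*16 = 576)
√(z(38) + K) = √(38 + 576) = √614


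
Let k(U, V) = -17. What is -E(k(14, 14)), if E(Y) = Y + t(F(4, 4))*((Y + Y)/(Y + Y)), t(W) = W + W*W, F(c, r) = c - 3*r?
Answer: -39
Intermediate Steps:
t(W) = W + W**2
E(Y) = 56 + Y (E(Y) = Y + ((4 - 3*4)*(1 + (4 - 3*4)))*((Y + Y)/(Y + Y)) = Y + ((4 - 12)*(1 + (4 - 12)))*((2*Y)/((2*Y))) = Y + (-8*(1 - 8))*((2*Y)*(1/(2*Y))) = Y - 8*(-7)*1 = Y + 56*1 = Y + 56 = 56 + Y)
-E(k(14, 14)) = -(56 - 17) = -1*39 = -39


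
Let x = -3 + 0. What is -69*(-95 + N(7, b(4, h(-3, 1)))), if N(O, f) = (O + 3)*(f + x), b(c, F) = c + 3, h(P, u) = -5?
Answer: 3795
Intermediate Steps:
x = -3
b(c, F) = 3 + c
N(O, f) = (-3 + f)*(3 + O) (N(O, f) = (O + 3)*(f - 3) = (3 + O)*(-3 + f) = (-3 + f)*(3 + O))
-69*(-95 + N(7, b(4, h(-3, 1)))) = -69*(-95 + (-9 - 3*7 + 3*(3 + 4) + 7*(3 + 4))) = -69*(-95 + (-9 - 21 + 3*7 + 7*7)) = -69*(-95 + (-9 - 21 + 21 + 49)) = -69*(-95 + 40) = -69*(-55) = 3795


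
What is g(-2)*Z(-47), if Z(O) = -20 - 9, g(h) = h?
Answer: 58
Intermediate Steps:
Z(O) = -29
g(-2)*Z(-47) = -2*(-29) = 58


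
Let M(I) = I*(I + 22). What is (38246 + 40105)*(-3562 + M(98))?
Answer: 642321498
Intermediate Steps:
M(I) = I*(22 + I)
(38246 + 40105)*(-3562 + M(98)) = (38246 + 40105)*(-3562 + 98*(22 + 98)) = 78351*(-3562 + 98*120) = 78351*(-3562 + 11760) = 78351*8198 = 642321498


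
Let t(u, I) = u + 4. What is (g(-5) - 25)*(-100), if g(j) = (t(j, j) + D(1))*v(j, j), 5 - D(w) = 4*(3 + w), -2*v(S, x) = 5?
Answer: -500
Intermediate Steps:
v(S, x) = -5/2 (v(S, x) = -½*5 = -5/2)
t(u, I) = 4 + u
D(w) = -7 - 4*w (D(w) = 5 - 4*(3 + w) = 5 - (12 + 4*w) = 5 + (-12 - 4*w) = -7 - 4*w)
g(j) = 35/2 - 5*j/2 (g(j) = ((4 + j) + (-7 - 4*1))*(-5/2) = ((4 + j) + (-7 - 4))*(-5/2) = ((4 + j) - 11)*(-5/2) = (-7 + j)*(-5/2) = 35/2 - 5*j/2)
(g(-5) - 25)*(-100) = ((35/2 - 5/2*(-5)) - 25)*(-100) = ((35/2 + 25/2) - 25)*(-100) = (30 - 25)*(-100) = 5*(-100) = -500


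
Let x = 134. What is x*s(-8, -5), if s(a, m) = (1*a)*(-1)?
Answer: 1072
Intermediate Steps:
s(a, m) = -a (s(a, m) = a*(-1) = -a)
x*s(-8, -5) = 134*(-1*(-8)) = 134*8 = 1072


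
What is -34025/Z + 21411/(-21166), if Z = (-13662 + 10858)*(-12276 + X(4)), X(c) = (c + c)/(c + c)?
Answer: -14753350465/14570293412 ≈ -1.0126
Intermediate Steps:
X(c) = 1 (X(c) = (2*c)/((2*c)) = (2*c)*(1/(2*c)) = 1)
Z = 34419100 (Z = (-13662 + 10858)*(-12276 + 1) = -2804*(-12275) = 34419100)
-34025/Z + 21411/(-21166) = -34025/34419100 + 21411/(-21166) = -34025*1/34419100 + 21411*(-1/21166) = -1361/1376764 - 21411/21166 = -14753350465/14570293412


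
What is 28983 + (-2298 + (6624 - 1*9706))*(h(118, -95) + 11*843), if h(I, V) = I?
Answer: -50494597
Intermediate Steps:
28983 + (-2298 + (6624 - 1*9706))*(h(118, -95) + 11*843) = 28983 + (-2298 + (6624 - 1*9706))*(118 + 11*843) = 28983 + (-2298 + (6624 - 9706))*(118 + 9273) = 28983 + (-2298 - 3082)*9391 = 28983 - 5380*9391 = 28983 - 50523580 = -50494597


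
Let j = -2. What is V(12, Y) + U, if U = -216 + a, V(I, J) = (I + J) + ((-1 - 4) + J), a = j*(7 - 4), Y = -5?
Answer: -225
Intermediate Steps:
a = -6 (a = -2*(7 - 4) = -2*3 = -6)
V(I, J) = -5 + I + 2*J (V(I, J) = (I + J) + (-5 + J) = -5 + I + 2*J)
U = -222 (U = -216 - 6 = -222)
V(12, Y) + U = (-5 + 12 + 2*(-5)) - 222 = (-5 + 12 - 10) - 222 = -3 - 222 = -225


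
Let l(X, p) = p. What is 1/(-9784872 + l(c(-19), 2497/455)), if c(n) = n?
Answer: -455/4452114263 ≈ -1.0220e-7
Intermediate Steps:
1/(-9784872 + l(c(-19), 2497/455)) = 1/(-9784872 + 2497/455) = 1/(-4452114263/455) = -455/4452114263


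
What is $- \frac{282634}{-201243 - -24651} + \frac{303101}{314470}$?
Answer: $\frac{2738560111}{1067940120} \approx 2.5643$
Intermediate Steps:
$- \frac{282634}{-201243 - -24651} + \frac{303101}{314470} = - \frac{282634}{-201243 + 24651} + 303101 \cdot \frac{1}{314470} = - \frac{282634}{-176592} + \frac{303101}{314470} = \left(-282634\right) \left(- \frac{1}{176592}\right) + \frac{303101}{314470} = \frac{141317}{88296} + \frac{303101}{314470} = \frac{2738560111}{1067940120}$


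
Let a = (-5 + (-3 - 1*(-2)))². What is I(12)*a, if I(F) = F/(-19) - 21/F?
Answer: -1629/19 ≈ -85.737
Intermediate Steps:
a = 36 (a = (-5 + (-3 + 2))² = (-5 - 1)² = (-6)² = 36)
I(F) = -21/F - F/19 (I(F) = F*(-1/19) - 21/F = -F/19 - 21/F = -21/F - F/19)
I(12)*a = (-21/12 - 1/19*12)*36 = (-21*1/12 - 12/19)*36 = (-7/4 - 12/19)*36 = -181/76*36 = -1629/19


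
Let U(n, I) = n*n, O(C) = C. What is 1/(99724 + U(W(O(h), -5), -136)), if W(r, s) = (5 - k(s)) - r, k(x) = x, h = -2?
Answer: 1/99868 ≈ 1.0013e-5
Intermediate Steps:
W(r, s) = 5 - r - s (W(r, s) = (5 - s) - r = 5 - r - s)
U(n, I) = n²
1/(99724 + U(W(O(h), -5), -136)) = 1/(99724 + (5 - 1*(-2) - 1*(-5))²) = 1/(99724 + (5 + 2 + 5)²) = 1/(99724 + 12²) = 1/(99724 + 144) = 1/99868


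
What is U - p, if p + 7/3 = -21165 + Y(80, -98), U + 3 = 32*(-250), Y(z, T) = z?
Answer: 39253/3 ≈ 13084.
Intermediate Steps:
U = -8003 (U = -3 + 32*(-250) = -3 - 8000 = -8003)
p = -63262/3 (p = -7/3 + (-21165 + 80) = -7/3 - 21085 = -63262/3 ≈ -21087.)
U - p = -8003 - 1*(-63262/3) = -8003 + 63262/3 = 39253/3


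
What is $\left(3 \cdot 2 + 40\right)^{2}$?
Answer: $2116$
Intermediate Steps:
$\left(3 \cdot 2 + 40\right)^{2} = \left(6 + 40\right)^{2} = 46^{2} = 2116$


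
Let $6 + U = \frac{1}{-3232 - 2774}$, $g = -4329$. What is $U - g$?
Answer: $\frac{25963937}{6006} \approx 4323.0$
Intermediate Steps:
$U = - \frac{36037}{6006}$ ($U = -6 + \frac{1}{-3232 - 2774} = -6 + \frac{1}{-6006} = -6 - \frac{1}{6006} = - \frac{36037}{6006} \approx -6.0002$)
$U - g = - \frac{36037}{6006} - -4329 = - \frac{36037}{6006} + 4329 = \frac{25963937}{6006}$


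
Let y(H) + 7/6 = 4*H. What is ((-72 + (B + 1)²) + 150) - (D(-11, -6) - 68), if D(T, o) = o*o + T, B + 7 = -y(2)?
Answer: 10285/36 ≈ 285.69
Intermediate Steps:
y(H) = -7/6 + 4*H
B = -83/6 (B = -7 - (-7/6 + 4*2) = -7 - (-7/6 + 8) = -7 - 1*41/6 = -7 - 41/6 = -83/6 ≈ -13.833)
D(T, o) = T + o² (D(T, o) = o² + T = T + o²)
((-72 + (B + 1)²) + 150) - (D(-11, -6) - 68) = ((-72 + (-83/6 + 1)²) + 150) - ((-11 + (-6)²) - 68) = ((-72 + (-77/6)²) + 150) - ((-11 + 36) - 68) = ((-72 + 5929/36) + 150) - (25 - 68) = (3337/36 + 150) - 1*(-43) = 8737/36 + 43 = 10285/36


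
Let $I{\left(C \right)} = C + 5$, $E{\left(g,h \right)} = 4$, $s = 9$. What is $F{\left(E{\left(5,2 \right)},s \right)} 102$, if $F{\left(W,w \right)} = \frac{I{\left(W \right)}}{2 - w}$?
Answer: $- \frac{918}{7} \approx -131.14$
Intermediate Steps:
$I{\left(C \right)} = 5 + C$
$F{\left(W,w \right)} = \frac{5 + W}{2 - w}$
$F{\left(E{\left(5,2 \right)},s \right)} 102 = \frac{-5 - 4}{-2 + 9} \cdot 102 = \frac{-5 - 4}{7} \cdot 102 = \frac{1}{7} \left(-9\right) 102 = \left(- \frac{9}{7}\right) 102 = - \frac{918}{7}$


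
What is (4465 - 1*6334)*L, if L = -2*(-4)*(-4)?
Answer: 59808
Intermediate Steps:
L = -32 (L = 8*(-4) = -32)
(4465 - 1*6334)*L = (4465 - 1*6334)*(-32) = (4465 - 6334)*(-32) = -1869*(-32) = 59808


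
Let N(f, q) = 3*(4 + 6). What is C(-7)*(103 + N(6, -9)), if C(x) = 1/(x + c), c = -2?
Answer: -133/9 ≈ -14.778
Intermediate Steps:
N(f, q) = 30 (N(f, q) = 3*10 = 30)
C(x) = 1/(-2 + x) (C(x) = 1/(x - 2) = 1/(-2 + x))
C(-7)*(103 + N(6, -9)) = (103 + 30)/(-2 - 7) = 133/(-9) = -⅑*133 = -133/9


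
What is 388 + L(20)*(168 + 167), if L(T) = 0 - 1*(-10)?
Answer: 3738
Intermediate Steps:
L(T) = 10 (L(T) = 0 + 10 = 10)
388 + L(20)*(168 + 167) = 388 + 10*(168 + 167) = 388 + 10*335 = 388 + 3350 = 3738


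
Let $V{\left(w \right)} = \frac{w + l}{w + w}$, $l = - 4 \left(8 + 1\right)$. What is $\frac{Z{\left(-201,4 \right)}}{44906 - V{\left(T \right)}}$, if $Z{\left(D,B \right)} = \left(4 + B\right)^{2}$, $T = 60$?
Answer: $\frac{320}{224529} \approx 0.0014252$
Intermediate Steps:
$l = -36$ ($l = \left(-4\right) 9 = -36$)
$V{\left(w \right)} = \frac{-36 + w}{2 w}$ ($V{\left(w \right)} = \frac{w - 36}{w + w} = \frac{-36 + w}{2 w}$)
$\frac{Z{\left(-201,4 \right)}}{44906 - V{\left(T \right)}} = \frac{\left(4 + 4\right)^{2}}{44906 - \frac{-36 + 60}{2 \cdot 60}} = \frac{8^{2}}{44906 - \frac{1}{2} \cdot \frac{1}{60} \cdot 24} = \frac{64}{44906 - \frac{1}{5}} = \frac{64}{\frac{224529}{5}} = 64 \cdot \frac{5}{224529} = \frac{320}{224529}$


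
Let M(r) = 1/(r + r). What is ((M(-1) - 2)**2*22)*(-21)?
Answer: -5775/2 ≈ -2887.5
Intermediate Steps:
M(r) = 1/(2*r)
((M(-1) - 2)**2*22)*(-21) = (((1/2)/(-1) - 2)**2*22)*(-21) = (((1/2)*(-1) - 2)**2*22)*(-21) = ((-1/2 - 2)**2*22)*(-21) = ((-5/2)**2*22)*(-21) = ((25/4)*22)*(-21) = (275/2)*(-21) = -5775/2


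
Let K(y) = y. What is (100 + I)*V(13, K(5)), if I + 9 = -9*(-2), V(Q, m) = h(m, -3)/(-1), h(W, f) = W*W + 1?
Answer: -2834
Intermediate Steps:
h(W, f) = 1 + W² (h(W, f) = W² + 1 = 1 + W²)
V(Q, m) = -1 - m² (V(Q, m) = (1 + m²)/(-1) = (1 + m²)*(-1) = -1 - m²)
I = 9 (I = -9 - 9*(-2) = -9 + 18 = 9)
(100 + I)*V(13, K(5)) = (100 + 9)*(-1 - 1*5²) = 109*(-1 - 1*25) = 109*(-1 - 25) = 109*(-26) = -2834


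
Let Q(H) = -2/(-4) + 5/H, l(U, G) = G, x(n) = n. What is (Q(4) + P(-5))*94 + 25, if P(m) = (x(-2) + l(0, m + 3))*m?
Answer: 4139/2 ≈ 2069.5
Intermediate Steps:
P(m) = m*(1 + m) (P(m) = (-2 + (m + 3))*m = (-2 + (3 + m))*m = (1 + m)*m = m*(1 + m))
Q(H) = ½ + 5/H (Q(H) = -2*(-¼) + 5/H = ½ + 5/H)
(Q(4) + P(-5))*94 + 25 = ((½)*(10 + 4)/4 - 5*(1 - 5))*94 + 25 = ((½)*(¼)*14 - 5*(-4))*94 + 25 = (7/4 + 20)*94 + 25 = (87/4)*94 + 25 = 4089/2 + 25 = 4139/2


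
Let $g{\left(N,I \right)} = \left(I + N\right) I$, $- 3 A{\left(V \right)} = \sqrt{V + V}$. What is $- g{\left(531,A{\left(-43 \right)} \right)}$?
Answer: $\frac{86}{9} + 177 i \sqrt{86} \approx 9.5556 + 1641.4 i$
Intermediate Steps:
$A{\left(V \right)} = - \frac{\sqrt{2} \sqrt{V}}{3}$ ($A{\left(V \right)} = - \frac{\sqrt{V + V}}{3} = - \frac{\sqrt{2 V}}{3} = - \frac{\sqrt{2} \sqrt{V}}{3}$)
$g{\left(N,I \right)} = I \left(I + N\right)$
$- g{\left(531,A{\left(-43 \right)} \right)} = - - \frac{\sqrt{2} \sqrt{-43}}{3} \left(- \frac{\sqrt{2} \sqrt{-43}}{3} + 531\right) = - - \frac{\sqrt{2} i \sqrt{43}}{3} \left(- \frac{\sqrt{2} i \sqrt{43}}{3} + 531\right) = - - \frac{i \sqrt{86}}{3} \left(- \frac{i \sqrt{86}}{3} + 531\right) = - - \frac{i \sqrt{86}}{3} \left(531 - \frac{i \sqrt{86}}{3}\right) = - \frac{\left(-1\right) i \sqrt{86} \left(531 - \frac{i \sqrt{86}}{3}\right)}{3} = \frac{i \sqrt{86} \left(531 - \frac{i \sqrt{86}}{3}\right)}{3}$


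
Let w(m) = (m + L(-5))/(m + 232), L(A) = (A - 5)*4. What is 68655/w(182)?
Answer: 14211585/71 ≈ 2.0016e+5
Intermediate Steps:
L(A) = -20 + 4*A (L(A) = (-5 + A)*4 = -20 + 4*A)
w(m) = (-40 + m)/(232 + m) (w(m) = (m + (-20 + 4*(-5)))/(m + 232) = (m + (-20 - 20))/(232 + m) = (m - 40)/(232 + m) = (-40 + m)/(232 + m))
68655/w(182) = 68655/(((-40 + 182)/(232 + 182))) = 68655/((142/414)) = 68655/(((1/414)*142)) = 68655/(71/207) = 68655*(207/71) = 14211585/71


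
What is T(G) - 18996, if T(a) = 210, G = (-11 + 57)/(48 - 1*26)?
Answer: -18786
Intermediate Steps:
G = 23/11 (G = 46/(48 - 26) = 46/22 = 46*(1/22) = 23/11 ≈ 2.0909)
T(G) - 18996 = 210 - 18996 = -18786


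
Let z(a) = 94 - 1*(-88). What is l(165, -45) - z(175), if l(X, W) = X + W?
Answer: -62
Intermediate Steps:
z(a) = 182 (z(a) = 94 + 88 = 182)
l(X, W) = W + X
l(165, -45) - z(175) = (-45 + 165) - 1*182 = 120 - 182 = -62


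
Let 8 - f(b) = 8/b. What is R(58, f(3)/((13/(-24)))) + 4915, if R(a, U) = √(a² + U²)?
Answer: 4915 + 10*√5849/13 ≈ 4973.8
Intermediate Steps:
f(b) = 8 - 8/b
R(a, U) = √(U² + a²)
R(58, f(3)/((13/(-24)))) + 4915 = √(((8 - 8/3)/((13/(-24))))² + 58²) + 4915 = √(((8 - 8*⅓)/((13*(-1/24))))² + 3364) + 4915 = √(((8 - 8/3)/(-13/24))² + 3364) + 4915 = √(((16/3)*(-24/13))² + 3364) + 4915 = √((-128/13)² + 3364) + 4915 = √(16384/169 + 3364) + 4915 = √(584900/169) + 4915 = 10*√5849/13 + 4915 = 4915 + 10*√5849/13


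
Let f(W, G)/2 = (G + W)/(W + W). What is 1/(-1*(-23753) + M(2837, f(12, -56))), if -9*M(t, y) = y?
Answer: 27/641342 ≈ 4.2099e-5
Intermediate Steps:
f(W, G) = (G + W)/W (f(W, G) = 2*((G + W)/(W + W)) = 2*((G + W)/((2*W))) = 2*((G + W)*(1/(2*W))) = 2*((G + W)/(2*W)) = (G + W)/W)
M(t, y) = -y/9
1/(-1*(-23753) + M(2837, f(12, -56))) = 1/(-1*(-23753) - (-56 + 12)/(9*12)) = 1/(23753 - (-44)/108) = 1/(23753 - 1/9*(-11/3)) = 1/(23753 + 11/27) = 1/(641342/27) = 27/641342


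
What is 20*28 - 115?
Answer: 445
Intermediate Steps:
20*28 - 115 = 560 - 115 = 445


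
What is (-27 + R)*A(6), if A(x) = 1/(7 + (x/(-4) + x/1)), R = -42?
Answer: -6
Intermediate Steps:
A(x) = 1/(7 + 3*x/4) (A(x) = 1/(7 + (x*(-¼) + x*1)) = 1/(7 + (-x/4 + x)) = 1/(7 + 3*x/4))
(-27 + R)*A(6) = (-27 - 42)*(4/(28 + 3*6)) = -276/(28 + 18) = -276/46 = -69*2/23 = -6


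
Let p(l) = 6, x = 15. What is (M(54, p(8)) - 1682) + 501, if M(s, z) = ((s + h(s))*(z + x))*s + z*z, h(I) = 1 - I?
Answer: -11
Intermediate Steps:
M(s, z) = z**2 + s*(15 + z) (M(s, z) = ((s + (1 - s))*(z + 15))*s + z*z = (1*(15 + z))*s + z**2 = (15 + z)*s + z**2 = s*(15 + z) + z**2 = z**2 + s*(15 + z))
(M(54, p(8)) - 1682) + 501 = ((6**2 + 15*54 + 54*6) - 1682) + 501 = ((36 + 810 + 324) - 1682) + 501 = (1170 - 1682) + 501 = -512 + 501 = -11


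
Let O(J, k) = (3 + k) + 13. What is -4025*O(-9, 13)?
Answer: -116725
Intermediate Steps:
O(J, k) = 16 + k
-4025*O(-9, 13) = -4025*(16 + 13) = -4025*29 = -116725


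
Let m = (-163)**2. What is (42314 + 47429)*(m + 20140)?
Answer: 4191805787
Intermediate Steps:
m = 26569
(42314 + 47429)*(m + 20140) = (42314 + 47429)*(26569 + 20140) = 89743*46709 = 4191805787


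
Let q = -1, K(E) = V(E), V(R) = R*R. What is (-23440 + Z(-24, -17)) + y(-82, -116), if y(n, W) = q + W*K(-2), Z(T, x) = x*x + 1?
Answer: -23615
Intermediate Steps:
V(R) = R²
Z(T, x) = 1 + x² (Z(T, x) = x² + 1 = 1 + x²)
K(E) = E²
y(n, W) = -1 + 4*W (y(n, W) = -1 + W*(-2)² = -1 + W*4 = -1 + 4*W)
(-23440 + Z(-24, -17)) + y(-82, -116) = (-23440 + (1 + (-17)²)) + (-1 + 4*(-116)) = (-23440 + (1 + 289)) + (-1 - 464) = (-23440 + 290) - 465 = -23150 - 465 = -23615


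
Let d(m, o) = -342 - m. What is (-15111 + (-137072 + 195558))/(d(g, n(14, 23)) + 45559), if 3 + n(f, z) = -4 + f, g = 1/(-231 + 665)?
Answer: 18824750/19624177 ≈ 0.95926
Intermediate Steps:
g = 1/434 ≈ 0.0023041
n(f, z) = -7 + f (n(f, z) = -3 + (-4 + f) = -7 + f)
(-15111 + (-137072 + 195558))/(d(g, n(14, 23)) + 45559) = (-15111 + (-137072 + 195558))/((-342 - 1*1/434) + 45559) = (-15111 + 58486)/((-342 - 1/434) + 45559) = 43375/(-148429/434 + 45559) = 43375/(19624177/434) = 43375*(434/19624177) = 18824750/19624177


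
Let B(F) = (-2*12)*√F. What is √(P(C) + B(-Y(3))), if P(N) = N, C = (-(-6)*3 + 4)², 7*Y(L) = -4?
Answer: 2*√(5929 - 84*√7)/7 ≈ 21.584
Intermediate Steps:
Y(L) = -4/7 (Y(L) = (⅐)*(-4) = -4/7)
C = 484 (C = (-3*(-6) + 4)² = (18 + 4)² = 22² = 484)
B(F) = -24*√F
√(P(C) + B(-Y(3))) = √(484 - 24*√(4/7)) = √(484 - 48*√7/7)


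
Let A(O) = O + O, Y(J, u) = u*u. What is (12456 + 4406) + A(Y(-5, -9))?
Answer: 17024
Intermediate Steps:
Y(J, u) = u**2
A(O) = 2*O
(12456 + 4406) + A(Y(-5, -9)) = (12456 + 4406) + 2*(-9)**2 = 16862 + 2*81 = 16862 + 162 = 17024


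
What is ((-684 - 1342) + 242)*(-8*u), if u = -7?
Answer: -99904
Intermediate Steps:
((-684 - 1342) + 242)*(-8*u) = ((-684 - 1342) + 242)*(-8*(-7)) = (-2026 + 242)*56 = -1784*56 = -99904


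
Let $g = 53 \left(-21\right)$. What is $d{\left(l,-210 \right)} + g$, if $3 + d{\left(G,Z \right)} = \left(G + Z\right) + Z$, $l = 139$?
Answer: $-1397$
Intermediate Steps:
$d{\left(G,Z \right)} = -3 + G + 2 Z$ ($d{\left(G,Z \right)} = -3 + \left(\left(G + Z\right) + Z\right) = -3 + \left(G + 2 Z\right) = -3 + G + 2 Z$)
$g = -1113$
$d{\left(l,-210 \right)} + g = \left(-3 + 139 + 2 \left(-210\right)\right) - 1113 = \left(-3 + 139 - 420\right) - 1113 = -284 - 1113 = -1397$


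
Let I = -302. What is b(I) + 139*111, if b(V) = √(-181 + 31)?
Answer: 15429 + 5*I*√6 ≈ 15429.0 + 12.247*I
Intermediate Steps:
b(V) = 5*I*√6 (b(V) = √(-150) = 5*I*√6)
b(I) + 139*111 = 5*I*√6 + 139*111 = 5*I*√6 + 15429 = 15429 + 5*I*√6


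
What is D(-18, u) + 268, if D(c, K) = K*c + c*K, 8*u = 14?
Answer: 205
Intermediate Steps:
u = 7/4 (u = (⅛)*14 = 7/4 ≈ 1.7500)
D(c, K) = 2*K*c (D(c, K) = K*c + K*c = 2*K*c)
D(-18, u) + 268 = 2*(7/4)*(-18) + 268 = -63 + 268 = 205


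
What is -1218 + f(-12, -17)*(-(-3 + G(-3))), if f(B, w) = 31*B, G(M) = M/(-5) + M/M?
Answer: -8694/5 ≈ -1738.8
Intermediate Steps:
G(M) = 1 - M/5 (G(M) = M*(-⅕) + 1 = -M/5 + 1 = 1 - M/5)
-1218 + f(-12, -17)*(-(-3 + G(-3))) = -1218 + (31*(-12))*(-(-3 + (1 - ⅕*(-3)))) = -1218 - (-372)*(-3 + (1 + ⅗)) = -1218 - (-372)*(-3 + 8/5) = -1218 - (-372)*(-7)/5 = -1218 - 372*7/5 = -1218 - 2604/5 = -8694/5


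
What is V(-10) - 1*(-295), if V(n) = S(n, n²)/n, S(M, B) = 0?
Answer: 295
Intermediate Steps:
V(n) = 0 (V(n) = 0/n = 0)
V(-10) - 1*(-295) = 0 - 1*(-295) = 0 + 295 = 295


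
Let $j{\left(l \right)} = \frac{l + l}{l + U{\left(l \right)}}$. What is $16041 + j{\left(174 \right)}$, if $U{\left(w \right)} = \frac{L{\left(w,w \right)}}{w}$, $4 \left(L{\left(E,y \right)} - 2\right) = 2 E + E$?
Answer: $\frac{975686601}{60817} \approx 16043.0$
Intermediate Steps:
$L{\left(E,y \right)} = 2 + \frac{3 E}{4}$ ($L{\left(E,y \right)} = 2 + \frac{2 E + E}{4} = 2 + \frac{3 E}{4}$)
$U{\left(w \right)} = \frac{2 + \frac{3 w}{4}}{w}$
$j{\left(l \right)} = \frac{2 l}{\frac{3}{4} + l + \frac{2}{l}}$ ($j{\left(l \right)} = \frac{l + l}{l + \left(\frac{3}{4} + \frac{2}{l}\right)} = \frac{2 l}{\frac{3}{4} + l + \frac{2}{l}}$)
$16041 + j{\left(174 \right)} = 16041 + \frac{8 \cdot 174^{2}}{8 + 3 \cdot 174 + 4 \cdot 174^{2}} = 16041 + 8 \cdot 30276 \frac{1}{8 + 522 + 4 \cdot 30276} = 16041 + 8 \cdot 30276 \frac{1}{8 + 522 + 121104} = 16041 + 8 \cdot 30276 \cdot \frac{1}{121634} = 16041 + \frac{121104}{60817} = \frac{975686601}{60817}$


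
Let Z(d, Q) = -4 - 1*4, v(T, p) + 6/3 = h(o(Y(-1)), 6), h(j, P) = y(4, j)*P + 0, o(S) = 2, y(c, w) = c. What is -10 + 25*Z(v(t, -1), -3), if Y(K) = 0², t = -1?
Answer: -210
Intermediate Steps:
Y(K) = 0
h(j, P) = 4*P (h(j, P) = 4*P + 0 = 4*P)
v(T, p) = 22 (v(T, p) = -2 + 4*6 = -2 + 24 = 22)
Z(d, Q) = -8 (Z(d, Q) = -4 - 4 = -8)
-10 + 25*Z(v(t, -1), -3) = -10 + 25*(-8) = -10 - 200 = -210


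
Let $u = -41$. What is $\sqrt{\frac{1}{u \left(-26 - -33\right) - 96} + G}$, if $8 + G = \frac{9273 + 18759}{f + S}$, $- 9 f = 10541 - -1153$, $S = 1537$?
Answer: $\frac{\sqrt{8198766329417}}{273079} \approx 10.485$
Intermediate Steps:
$f = - \frac{3898}{3}$ ($f = - \frac{10541 - -1153}{9} = - \frac{10541 + 1153}{9} = \left(- \frac{1}{9}\right) 11694 = - \frac{3898}{3} \approx -1299.3$)
$G = \frac{78392}{713}$ ($G = -8 + \frac{9273 + 18759}{- \frac{3898}{3} + 1537} = -8 + \frac{28032}{\frac{713}{3}} = -8 + 28032 \cdot \frac{3}{713} = -8 + \frac{84096}{713} = \frac{78392}{713} \approx 109.95$)
$\sqrt{\frac{1}{u \left(-26 - -33\right) - 96} + G} = \sqrt{\frac{1}{- 41 \left(-26 - -33\right) - 96} + \frac{78392}{713}} = \sqrt{\frac{1}{- 41 \left(-26 + 33\right) - 96} + \frac{78392}{713}} = \sqrt{\frac{1}{\left(-41\right) 7 - 96} + \frac{78392}{713}} = \sqrt{\frac{1}{-287 - 96} + \frac{78392}{713}} = \sqrt{\frac{1}{-383} + \frac{78392}{713}} = \sqrt{- \frac{1}{383} + \frac{78392}{713}} = \sqrt{\frac{30023423}{273079}} = \frac{\sqrt{8198766329417}}{273079}$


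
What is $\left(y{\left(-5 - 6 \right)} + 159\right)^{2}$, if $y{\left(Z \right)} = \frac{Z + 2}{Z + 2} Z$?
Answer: $21904$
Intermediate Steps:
$y{\left(Z \right)} = Z$ ($y{\left(Z \right)} = \frac{2 + Z}{2 + Z} Z = 1 Z = Z$)
$\left(y{\left(-5 - 6 \right)} + 159\right)^{2} = \left(\left(-5 - 6\right) + 159\right)^{2} = \left(-11 + 159\right)^{2} = 148^{2} = 21904$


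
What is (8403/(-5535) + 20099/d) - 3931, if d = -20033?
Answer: -145386434023/36960885 ≈ -3933.5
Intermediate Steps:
(8403/(-5535) + 20099/d) - 3931 = (8403/(-5535) + 20099/(-20033)) - 3931 = (8403*(-1/5535) + 20099*(-1/20033)) - 3931 = (-2801/1845 - 20099/20033) - 3931 = -93195088/36960885 - 3931 = -145386434023/36960885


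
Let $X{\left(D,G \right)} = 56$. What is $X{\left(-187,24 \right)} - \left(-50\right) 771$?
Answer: $38606$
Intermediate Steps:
$X{\left(-187,24 \right)} - \left(-50\right) 771 = 56 - \left(-50\right) 771 = 56 - -38550 = 56 + 38550 = 38606$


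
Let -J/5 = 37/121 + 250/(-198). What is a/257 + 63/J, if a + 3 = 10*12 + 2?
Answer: 18251989/1338970 ≈ 13.631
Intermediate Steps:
J = 5210/1089 (J = -5*(37/121 + 250/(-198)) = -5*(37*(1/121) + 250*(-1/198)) = -5*(37/121 - 125/99) = -5*(-1042/1089) = 5210/1089 ≈ 4.7842)
a = 119 (a = -3 + (10*12 + 2) = -3 + (120 + 2) = -3 + 122 = 119)
a/257 + 63/J = 119/257 + 63/(5210/1089) = 119*(1/257) + 63*(1089/5210) = 119/257 + 68607/5210 = 18251989/1338970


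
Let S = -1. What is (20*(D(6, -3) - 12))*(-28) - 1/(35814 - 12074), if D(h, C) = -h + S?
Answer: 252593599/23740 ≈ 10640.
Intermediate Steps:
D(h, C) = -1 - h (D(h, C) = -h - 1 = -1 - h)
(20*(D(6, -3) - 12))*(-28) - 1/(35814 - 12074) = (20*((-1 - 1*6) - 12))*(-28) - 1/(35814 - 12074) = (20*((-1 - 6) - 12))*(-28) - 1/23740 = (20*(-7 - 12))*(-28) - 1*1/23740 = (20*(-19))*(-28) - 1/23740 = -380*(-28) - 1/23740 = 10640 - 1/23740 = 252593599/23740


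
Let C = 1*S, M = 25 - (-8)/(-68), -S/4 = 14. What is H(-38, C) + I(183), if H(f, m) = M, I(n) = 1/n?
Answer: 77426/3111 ≈ 24.888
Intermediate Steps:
S = -56 (S = -4*14 = -56)
M = 423/17 (M = 25 - (-8)*(-1)/68 = 25 - 1*2/17 = 25 - 2/17 = 423/17 ≈ 24.882)
C = -56 (C = 1*(-56) = -56)
H(f, m) = 423/17
H(-38, C) + I(183) = 423/17 + 1/183 = 77426/3111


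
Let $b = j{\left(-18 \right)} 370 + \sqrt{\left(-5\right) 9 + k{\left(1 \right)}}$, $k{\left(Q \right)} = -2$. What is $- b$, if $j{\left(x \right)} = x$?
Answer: $6660 - i \sqrt{47} \approx 6660.0 - 6.8557 i$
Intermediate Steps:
$b = -6660 + i \sqrt{47}$ ($b = \left(-18\right) 370 + \sqrt{\left(-5\right) 9 - 2} = -6660 + \sqrt{-45 - 2} = -6660 + \sqrt{-47} = -6660 + i \sqrt{47} \approx -6660.0 + 6.8557 i$)
$- b = - (-6660 + i \sqrt{47}) = 6660 - i \sqrt{47}$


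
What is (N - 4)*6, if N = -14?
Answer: -108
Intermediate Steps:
(N - 4)*6 = (-14 - 4)*6 = -18*6 = -108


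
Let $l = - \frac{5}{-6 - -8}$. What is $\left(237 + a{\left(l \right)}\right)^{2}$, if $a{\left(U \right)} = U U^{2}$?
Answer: $\frac{3136441}{64} \approx 49007.0$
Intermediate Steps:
$l = - \frac{5}{2}$ ($l = - \frac{5}{-6 + 8} = - \frac{5}{2} \approx -2.5$)
$a{\left(U \right)} = U^{3}$
$\left(237 + a{\left(l \right)}\right)^{2} = \left(237 + \left(- \frac{5}{2}\right)^{3}\right)^{2} = \left(237 - \frac{125}{8}\right)^{2} = \left(\frac{1771}{8}\right)^{2} = \frac{3136441}{64}$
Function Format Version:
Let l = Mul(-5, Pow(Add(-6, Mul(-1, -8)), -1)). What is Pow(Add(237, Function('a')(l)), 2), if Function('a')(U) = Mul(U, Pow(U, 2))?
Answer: Rational(3136441, 64) ≈ 49007.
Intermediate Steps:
l = Rational(-5, 2) (l = Mul(-5, Pow(Add(-6, 8), -1)) = Mul(-5, Pow(2, -1)) = Mul(-5, Rational(1, 2)) = Rational(-5, 2) ≈ -2.5000)
Function('a')(U) = Pow(U, 3)
Pow(Add(237, Function('a')(l)), 2) = Pow(Add(237, Pow(Rational(-5, 2), 3)), 2) = Pow(Add(237, Rational(-125, 8)), 2) = Pow(Rational(1771, 8), 2) = Rational(3136441, 64)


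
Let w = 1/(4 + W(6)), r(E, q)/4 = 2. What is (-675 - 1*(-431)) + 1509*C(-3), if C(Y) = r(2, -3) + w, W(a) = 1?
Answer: 60649/5 ≈ 12130.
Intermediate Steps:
r(E, q) = 8 (r(E, q) = 4*2 = 8)
w = ⅕ (w = 1/(4 + 1) = 1/5 = ⅕ ≈ 0.20000)
C(Y) = 41/5 (C(Y) = 8 + ⅕ = 41/5)
(-675 - 1*(-431)) + 1509*C(-3) = (-675 - 1*(-431)) + 1509*(41/5) = (-675 + 431) + 61869/5 = -244 + 61869/5 = 60649/5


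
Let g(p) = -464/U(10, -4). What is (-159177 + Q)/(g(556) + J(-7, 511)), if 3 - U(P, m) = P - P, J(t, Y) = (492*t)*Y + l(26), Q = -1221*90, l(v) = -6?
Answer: 807201/5280134 ≈ 0.15288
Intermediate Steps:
Q = -109890
J(t, Y) = -6 + 492*Y*t (J(t, Y) = (492*t)*Y - 6 = 492*Y*t - 6 = -6 + 492*Y*t)
U(P, m) = 3 (U(P, m) = 3 - (P - P) = 3 - 1*0 = 3 + 0 = 3)
g(p) = -464/3
(-159177 + Q)/(g(556) + J(-7, 511)) = (-159177 - 109890)/(-464/3 + (-6 + 492*511*(-7))) = -269067/(-464/3 + (-6 - 1759884)) = -269067/(-464/3 - 1759890) = -269067/(-5280134/3) = -269067*(-3/5280134) = 807201/5280134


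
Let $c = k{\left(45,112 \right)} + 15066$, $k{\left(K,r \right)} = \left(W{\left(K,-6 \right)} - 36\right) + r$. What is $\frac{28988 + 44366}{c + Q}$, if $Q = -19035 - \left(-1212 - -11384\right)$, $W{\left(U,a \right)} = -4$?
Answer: $- \frac{73354}{14069} \approx -5.2139$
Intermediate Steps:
$Q = -29207$ ($Q = -19035 - \left(-1212 + 11384\right) = -19035 - 10172 = -29207$)
$k{\left(K,r \right)} = -40 + r$ ($k{\left(K,r \right)} = \left(-4 - 36\right) + r = -40 + r$)
$c = 15138$ ($c = \left(-40 + 112\right) + 15066 = 72 + 15066 = 15138$)
$\frac{28988 + 44366}{c + Q} = \frac{28988 + 44366}{15138 - 29207} = \frac{73354}{-14069} = 73354 \left(- \frac{1}{14069}\right) = - \frac{73354}{14069}$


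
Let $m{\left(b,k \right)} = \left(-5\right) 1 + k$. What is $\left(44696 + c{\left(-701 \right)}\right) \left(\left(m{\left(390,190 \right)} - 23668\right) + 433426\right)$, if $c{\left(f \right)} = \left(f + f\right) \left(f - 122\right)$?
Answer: $491333903106$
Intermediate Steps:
$c{\left(f \right)} = 2 f \left(-122 + f\right)$
$m{\left(b,k \right)} = -5 + k$
$\left(44696 + c{\left(-701 \right)}\right) \left(\left(m{\left(390,190 \right)} - 23668\right) + 433426\right) = \left(44696 + 2 \left(-701\right) \left(-122 - 701\right)\right) \left(\left(\left(-5 + 190\right) - 23668\right) + 433426\right) = \left(44696 + 2 \left(-701\right) \left(-823\right)\right) \left(\left(185 - 23668\right) + 433426\right) = \left(44696 + 1153846\right) \left(-23483 + 433426\right) = 1198542 \cdot 409943 = 491333903106$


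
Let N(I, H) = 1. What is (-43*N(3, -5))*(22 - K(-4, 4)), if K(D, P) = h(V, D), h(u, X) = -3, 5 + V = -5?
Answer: -1075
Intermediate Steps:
V = -10 (V = -5 - 5 = -10)
K(D, P) = -3
(-43*N(3, -5))*(22 - K(-4, 4)) = (-43*1)*(22 - 1*(-3)) = -43*(22 + 3) = -43*25 = -1075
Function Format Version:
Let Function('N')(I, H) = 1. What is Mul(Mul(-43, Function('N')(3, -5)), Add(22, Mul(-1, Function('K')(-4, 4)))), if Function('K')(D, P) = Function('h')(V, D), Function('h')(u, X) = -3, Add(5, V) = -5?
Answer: -1075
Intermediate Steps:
V = -10 (V = Add(-5, -5) = -10)
Function('K')(D, P) = -3
Mul(Mul(-43, Function('N')(3, -5)), Add(22, Mul(-1, Function('K')(-4, 4)))) = Mul(Mul(-43, 1), Add(22, Mul(-1, -3))) = Mul(-43, Add(22, 3)) = Mul(-43, 25) = -1075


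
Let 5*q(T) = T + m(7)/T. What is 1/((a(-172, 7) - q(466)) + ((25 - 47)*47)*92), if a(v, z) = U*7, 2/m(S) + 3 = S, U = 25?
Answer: -4660/442915293 ≈ -1.0521e-5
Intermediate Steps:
m(S) = 2/(-3 + S)
q(T) = T/5 + 1/(10*T) (q(T) = (T + (2/(-3 + 7))/T)/5 = (T + (2/4)/T)/5 = (T + (2*(¼))/T)/5 = (T + 1/(2*T))/5 = T/5 + 1/(10*T))
a(v, z) = 175 (a(v, z) = 25*7 = 175)
1/((a(-172, 7) - q(466)) + ((25 - 47)*47)*92) = 1/((175 - ((⅕)*466 + (⅒)/466)) + ((25 - 47)*47)*92) = 1/((175 - (466/5 + (⅒)*(1/466))) - 22*47*92) = 1/((175 - (466/5 + 1/4660)) - 1034*92) = 1/((175 - 1*434313/4660) - 95128) = 1/((175 - 434313/4660) - 95128) = 1/(381187/4660 - 95128) = 1/(-442915293/4660) = -4660/442915293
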